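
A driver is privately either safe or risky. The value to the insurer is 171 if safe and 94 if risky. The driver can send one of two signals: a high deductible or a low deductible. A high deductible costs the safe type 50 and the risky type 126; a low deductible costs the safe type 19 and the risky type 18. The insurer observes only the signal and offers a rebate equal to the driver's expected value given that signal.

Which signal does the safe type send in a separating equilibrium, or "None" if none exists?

high deductible

Try safe → high deductible, risky → low deductible:
  Under separation the insurer infers type exactly: high deductible → safe (pays 171), low deductible → risky (pays 94).
  Safe: high deductible gives 171 − 50 = 121; low deductible gives 94 − 19 = 75. No deviation. ✓
  Risky: low deductible gives 94 − 18 = 76; high deductible gives 171 − 126 = 45. No deviation. ✓
Both hold — the safe type sends high deductible.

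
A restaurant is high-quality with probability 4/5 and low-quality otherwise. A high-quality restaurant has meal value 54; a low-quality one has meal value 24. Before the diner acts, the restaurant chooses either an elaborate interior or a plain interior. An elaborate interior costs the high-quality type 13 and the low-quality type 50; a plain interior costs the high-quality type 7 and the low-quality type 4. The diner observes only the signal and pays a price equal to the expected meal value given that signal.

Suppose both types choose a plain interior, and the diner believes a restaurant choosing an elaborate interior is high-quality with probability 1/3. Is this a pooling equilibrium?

At the pooled signal (plain interior) the diner holds the prior 4/5 and pays 4/5·54 + 1/5·24 = 48. Off-path (elaborate interior) belief 1/3 gives 1/3·54 + 2/3·24 = 34.
High-quality: plain interior gives 48 − 7 = 41; elaborate interior gives 34 − 13 = 21. Stays. ✓
Low-quality: plain interior gives 48 − 4 = 44; elaborate interior gives 34 − 50 = -16. Stays. ✓

Yes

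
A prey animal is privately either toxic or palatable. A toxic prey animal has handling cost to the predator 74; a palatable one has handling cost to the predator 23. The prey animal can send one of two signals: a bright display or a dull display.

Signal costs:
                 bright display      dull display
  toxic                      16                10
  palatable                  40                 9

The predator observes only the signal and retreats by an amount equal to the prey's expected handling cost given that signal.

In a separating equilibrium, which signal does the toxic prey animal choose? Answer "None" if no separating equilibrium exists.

Try toxic → bright display, palatable → dull display:
  If types separate, bright display earns payment 74 and dull display earns 23.
  Toxic: bright display gives 74 − 16 = 58; dull display gives 23 − 10 = 13. No deviation. ✓
  Palatable: dull display gives 23 − 9 = 14; bright display gives 74 − 40 = 34. Would deviate. ✗
Try toxic → dull display, palatable → bright display:
  If types separate, dull display earns payment 74 and bright display earns 23.
  Toxic: dull display gives 74 − 10 = 64; bright display gives 23 − 16 = 7. No deviation. ✓
  Palatable: bright display gives 23 − 40 = -17; dull display gives 74 − 9 = 65. Would deviate. ✗
Neither assignment is incentive-compatible.

None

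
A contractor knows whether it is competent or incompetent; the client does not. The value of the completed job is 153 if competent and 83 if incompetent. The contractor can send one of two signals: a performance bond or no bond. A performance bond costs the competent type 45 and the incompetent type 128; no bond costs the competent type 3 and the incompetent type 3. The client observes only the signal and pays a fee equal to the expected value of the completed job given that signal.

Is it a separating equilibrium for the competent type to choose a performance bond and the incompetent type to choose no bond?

Yes

Under separation the client infers type exactly: bond → competent (pays 153), no bond → incompetent (pays 83).
Competent: bond gives 153 − 45 = 108; no bond gives 83 − 3 = 80. No deviation. ✓
Incompetent: no bond gives 83 − 3 = 80; bond gives 153 − 128 = 25. No deviation. ✓
Both incentive constraints hold.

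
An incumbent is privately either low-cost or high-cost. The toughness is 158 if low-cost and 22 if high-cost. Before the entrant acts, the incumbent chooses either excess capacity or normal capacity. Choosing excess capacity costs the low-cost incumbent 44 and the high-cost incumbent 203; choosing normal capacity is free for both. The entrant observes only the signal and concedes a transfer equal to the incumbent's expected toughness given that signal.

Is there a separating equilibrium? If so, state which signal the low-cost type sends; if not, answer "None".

excess capacity

Try low-cost → excess capacity, high-cost → normal capacity:
  If types separate, excess capacity earns payment 158 and normal capacity earns 22.
  Low-cost: excess capacity gives 158 − 44 = 114; normal capacity gives 22 − 0 = 22. No deviation. ✓
  High-cost: normal capacity gives 22 − 0 = 22; excess capacity gives 158 − 203 = -45. No deviation. ✓
Both hold — the low-cost type sends excess capacity.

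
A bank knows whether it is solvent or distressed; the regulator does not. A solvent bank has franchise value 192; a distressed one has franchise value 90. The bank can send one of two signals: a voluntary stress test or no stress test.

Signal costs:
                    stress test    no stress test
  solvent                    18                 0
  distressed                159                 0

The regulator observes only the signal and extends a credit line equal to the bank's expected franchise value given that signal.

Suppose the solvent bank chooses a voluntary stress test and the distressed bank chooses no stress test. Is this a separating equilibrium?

Yes

If types separate, stress test earns payment 192 and no stress test earns 90.
Solvent: stress test gives 192 − 18 = 174; no stress test gives 90 − 0 = 90. No deviation. ✓
Distressed: no stress test gives 90 − 0 = 90; stress test gives 192 − 159 = 33. No deviation. ✓
Both incentive constraints hold.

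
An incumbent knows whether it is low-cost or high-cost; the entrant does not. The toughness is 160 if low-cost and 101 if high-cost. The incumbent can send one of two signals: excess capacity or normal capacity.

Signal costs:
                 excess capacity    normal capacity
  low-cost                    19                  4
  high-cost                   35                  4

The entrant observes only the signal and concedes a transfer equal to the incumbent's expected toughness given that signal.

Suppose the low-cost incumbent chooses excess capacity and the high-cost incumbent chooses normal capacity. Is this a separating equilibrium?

Under separation the entrant infers type exactly: excess capacity → low-cost (pays 160), normal capacity → high-cost (pays 101).
Low-cost: excess capacity gives 160 − 19 = 141; normal capacity gives 101 − 4 = 97. No deviation. ✓
High-cost: normal capacity gives 101 − 4 = 97; excess capacity gives 160 − 35 = 125. Would deviate. ✗

No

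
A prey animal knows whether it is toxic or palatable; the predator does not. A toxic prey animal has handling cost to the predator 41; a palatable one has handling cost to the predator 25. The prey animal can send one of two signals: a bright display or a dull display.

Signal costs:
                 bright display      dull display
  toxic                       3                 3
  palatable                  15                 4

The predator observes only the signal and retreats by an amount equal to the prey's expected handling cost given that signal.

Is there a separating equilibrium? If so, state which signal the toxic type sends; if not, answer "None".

None

Try toxic → bright display, palatable → dull display:
  Under separation the predator infers type exactly: bright display → toxic (pays 41), dull display → palatable (pays 25).
  Toxic: bright display gives 41 − 3 = 38; dull display gives 25 − 3 = 22. No deviation. ✓
  Palatable: dull display gives 25 − 4 = 21; bright display gives 41 − 15 = 26. Would deviate. ✗
Try toxic → dull display, palatable → bright display:
  Under separation the predator infers type exactly: dull display → toxic (pays 41), bright display → palatable (pays 25).
  Toxic: dull display gives 41 − 3 = 38; bright display gives 25 − 3 = 22. No deviation. ✓
  Palatable: bright display gives 25 − 15 = 10; dull display gives 41 − 4 = 37. Would deviate. ✗
Neither assignment is incentive-compatible.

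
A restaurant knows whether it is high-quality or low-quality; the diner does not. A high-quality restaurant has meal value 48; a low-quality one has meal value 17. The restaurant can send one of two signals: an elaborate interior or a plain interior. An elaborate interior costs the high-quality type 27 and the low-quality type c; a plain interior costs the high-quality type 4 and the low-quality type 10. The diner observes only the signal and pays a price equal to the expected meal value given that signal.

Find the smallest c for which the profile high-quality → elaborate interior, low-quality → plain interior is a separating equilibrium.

Under separation: elaborate interior → high-quality (pays 48); plain interior → low-quality (pays 17).
High-quality: 48 − 27 = 21 ≥ 17 − 4 = 13. Holds regardless of c. ✓
Low-quality: 17 − 10 ≥ 48 − c, so c ≥ 48 − 7 = 41.

41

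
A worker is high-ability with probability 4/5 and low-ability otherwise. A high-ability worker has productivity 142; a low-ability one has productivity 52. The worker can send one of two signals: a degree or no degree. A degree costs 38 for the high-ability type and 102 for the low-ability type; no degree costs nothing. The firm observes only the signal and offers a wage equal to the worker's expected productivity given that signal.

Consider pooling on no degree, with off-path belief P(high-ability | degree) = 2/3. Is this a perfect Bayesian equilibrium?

Yes

On the equilibrium path (no degree) the firm holds the prior 4/5 and pays 4/5·142 + 1/5·52 = 124. Off-path (degree) belief 2/3 gives 2/3·142 + 1/3·52 = 112.
High-ability: no degree gives 124 − 0 = 124; degree gives 112 − 38 = 74. Stays. ✓
Low-ability: no degree gives 124 − 0 = 124; degree gives 112 − 102 = 10. Stays. ✓
Beliefs are Bayes-consistent on-path and both types best-respond.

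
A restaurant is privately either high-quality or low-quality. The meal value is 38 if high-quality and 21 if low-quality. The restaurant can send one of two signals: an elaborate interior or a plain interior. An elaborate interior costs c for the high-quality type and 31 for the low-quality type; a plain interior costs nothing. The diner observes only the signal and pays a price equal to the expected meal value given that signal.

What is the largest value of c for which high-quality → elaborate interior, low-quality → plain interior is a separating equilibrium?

Under separation: elaborate interior → high-quality (pays 38); plain interior → low-quality (pays 21).
Low-quality: 21 − 0 = 21 ≥ 38 − 31 = 7. Holds regardless of c. ✓
High-quality: 38 − c ≥ 21 − 0, so c ≤ 38 − 21 = 17.

17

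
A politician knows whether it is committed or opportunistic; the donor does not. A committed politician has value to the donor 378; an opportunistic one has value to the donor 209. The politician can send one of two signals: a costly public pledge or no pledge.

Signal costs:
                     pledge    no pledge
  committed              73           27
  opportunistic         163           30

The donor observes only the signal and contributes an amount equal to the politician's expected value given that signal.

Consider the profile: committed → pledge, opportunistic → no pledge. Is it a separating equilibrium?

If types separate, pledge earns payment 378 and no pledge earns 209.
Committed: pledge gives 378 − 73 = 305; no pledge gives 209 − 27 = 182. No deviation. ✓
Opportunistic: no pledge gives 209 − 30 = 179; pledge gives 378 − 163 = 215. Would deviate. ✗

No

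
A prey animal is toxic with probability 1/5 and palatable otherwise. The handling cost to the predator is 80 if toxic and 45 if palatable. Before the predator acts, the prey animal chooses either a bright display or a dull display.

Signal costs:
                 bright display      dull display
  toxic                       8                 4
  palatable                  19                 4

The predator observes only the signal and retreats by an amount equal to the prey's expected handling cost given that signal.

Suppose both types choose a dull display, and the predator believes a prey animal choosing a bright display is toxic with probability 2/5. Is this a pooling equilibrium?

No

On the equilibrium path (dull display) the predator holds the prior 1/5 and pays 1/5·80 + 4/5·45 = 52. Off-path (bright display) belief 2/5 gives 2/5·80 + 3/5·45 = 59.
Toxic: dull display gives 52 − 4 = 48; bright display gives 59 − 8 = 51. Deviates. ✗
Palatable: dull display gives 52 − 4 = 48; bright display gives 59 − 19 = 40. Stays. ✓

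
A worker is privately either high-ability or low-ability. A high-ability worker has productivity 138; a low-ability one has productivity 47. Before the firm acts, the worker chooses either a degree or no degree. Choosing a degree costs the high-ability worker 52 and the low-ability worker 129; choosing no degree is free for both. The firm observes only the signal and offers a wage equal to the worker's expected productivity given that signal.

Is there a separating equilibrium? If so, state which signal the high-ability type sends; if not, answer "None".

Try high-ability → degree, low-ability → no degree:
  If types separate, degree earns payment 138 and no degree earns 47.
  High-ability: degree gives 138 − 52 = 86; no degree gives 47 − 0 = 47. No deviation. ✓
  Low-ability: no degree gives 47 − 0 = 47; degree gives 138 − 129 = 9. No deviation. ✓
Both hold — the high-ability type sends degree.

degree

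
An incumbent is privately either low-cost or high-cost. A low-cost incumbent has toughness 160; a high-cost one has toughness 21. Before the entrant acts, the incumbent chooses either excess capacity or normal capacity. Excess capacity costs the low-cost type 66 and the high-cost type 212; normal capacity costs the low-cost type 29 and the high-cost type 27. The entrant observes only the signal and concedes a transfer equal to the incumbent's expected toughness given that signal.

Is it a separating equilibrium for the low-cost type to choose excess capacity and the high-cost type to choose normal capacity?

Under separation the entrant infers type exactly: excess capacity → low-cost (pays 160), normal capacity → high-cost (pays 21).
Low-cost: excess capacity gives 160 − 66 = 94; normal capacity gives 21 − 29 = -8. No deviation. ✓
High-cost: normal capacity gives 21 − 27 = -6; excess capacity gives 160 − 212 = -52. No deviation. ✓
Both incentive constraints hold.

Yes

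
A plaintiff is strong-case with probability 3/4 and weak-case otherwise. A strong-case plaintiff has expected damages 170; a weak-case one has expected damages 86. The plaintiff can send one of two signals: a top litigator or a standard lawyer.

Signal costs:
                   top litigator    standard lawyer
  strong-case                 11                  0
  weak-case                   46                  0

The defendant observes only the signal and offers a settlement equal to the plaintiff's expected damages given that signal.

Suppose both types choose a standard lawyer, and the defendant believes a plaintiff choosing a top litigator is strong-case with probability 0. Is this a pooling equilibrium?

Yes

At the pooled signal (standard lawyer) the defendant holds the prior 3/4 and pays 3/4·170 + 1/4·86 = 149. Off-path (top litigator) belief 0 gives 0·170 + 1·86 = 86.
Strong-case: standard lawyer gives 149 − 0 = 149; top litigator gives 86 − 11 = 75. Stays. ✓
Weak-case: standard lawyer gives 149 − 0 = 149; top litigator gives 86 − 46 = 40. Stays. ✓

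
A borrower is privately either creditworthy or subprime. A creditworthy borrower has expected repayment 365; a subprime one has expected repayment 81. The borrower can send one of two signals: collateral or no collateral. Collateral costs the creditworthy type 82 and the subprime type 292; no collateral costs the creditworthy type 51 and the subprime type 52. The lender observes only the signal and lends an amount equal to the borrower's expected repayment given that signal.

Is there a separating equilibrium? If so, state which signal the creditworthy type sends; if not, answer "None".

None

Try creditworthy → collateral, subprime → no collateral:
  Under separation the lender infers type exactly: collateral → creditworthy (pays 365), no collateral → subprime (pays 81).
  Creditworthy: collateral gives 365 − 82 = 283; no collateral gives 81 − 51 = 30. No deviation. ✓
  Subprime: no collateral gives 81 − 52 = 29; collateral gives 365 − 292 = 73. Would deviate. ✗
Try creditworthy → no collateral, subprime → collateral:
  Under separation the lender infers type exactly: no collateral → creditworthy (pays 365), collateral → subprime (pays 81).
  Creditworthy: no collateral gives 365 − 51 = 314; collateral gives 81 − 82 = -1. No deviation. ✓
  Subprime: collateral gives 81 − 292 = -211; no collateral gives 365 − 52 = 313. Would deviate. ✗
Neither assignment is incentive-compatible.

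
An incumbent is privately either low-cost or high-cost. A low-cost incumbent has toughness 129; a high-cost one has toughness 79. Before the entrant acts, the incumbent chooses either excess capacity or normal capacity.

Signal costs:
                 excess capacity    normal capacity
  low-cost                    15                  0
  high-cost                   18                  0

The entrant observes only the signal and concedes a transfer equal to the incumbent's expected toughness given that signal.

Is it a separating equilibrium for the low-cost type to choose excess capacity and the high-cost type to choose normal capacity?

No

If types separate, excess capacity earns payment 129 and normal capacity earns 79.
Low-cost: excess capacity gives 129 − 15 = 114; normal capacity gives 79 − 0 = 79. No deviation. ✓
High-cost: normal capacity gives 79 − 0 = 79; excess capacity gives 129 − 18 = 111. Would deviate. ✗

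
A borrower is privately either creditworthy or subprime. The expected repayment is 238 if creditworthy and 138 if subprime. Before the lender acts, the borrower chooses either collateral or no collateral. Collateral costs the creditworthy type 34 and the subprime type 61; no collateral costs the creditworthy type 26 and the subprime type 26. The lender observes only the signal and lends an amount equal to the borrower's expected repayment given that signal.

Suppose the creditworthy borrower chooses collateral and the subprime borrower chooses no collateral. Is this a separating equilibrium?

Under separation the lender infers type exactly: collateral → creditworthy (pays 238), no collateral → subprime (pays 138).
Creditworthy: collateral gives 238 − 34 = 204; no collateral gives 138 − 26 = 112. No deviation. ✓
Subprime: no collateral gives 138 − 26 = 112; collateral gives 238 − 61 = 177. Would deviate. ✗

No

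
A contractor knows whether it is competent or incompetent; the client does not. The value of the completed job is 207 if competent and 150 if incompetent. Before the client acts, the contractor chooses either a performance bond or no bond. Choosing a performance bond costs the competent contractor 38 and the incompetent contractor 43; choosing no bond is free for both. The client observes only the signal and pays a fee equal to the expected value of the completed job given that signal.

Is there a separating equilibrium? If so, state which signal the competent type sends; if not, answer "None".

Try competent → bond, incompetent → no bond:
  If types separate, bond earns payment 207 and no bond earns 150.
  Competent: bond gives 207 − 38 = 169; no bond gives 150 − 0 = 150. No deviation. ✓
  Incompetent: no bond gives 150 − 0 = 150; bond gives 207 − 43 = 164. Would deviate. ✗
Try competent → no bond, incompetent → bond:
  If types separate, no bond earns payment 207 and bond earns 150.
  Competent: no bond gives 207 − 0 = 207; bond gives 150 − 38 = 112. No deviation. ✓
  Incompetent: bond gives 150 − 43 = 107; no bond gives 207 − 0 = 207. Would deviate. ✗
Neither assignment is incentive-compatible.

None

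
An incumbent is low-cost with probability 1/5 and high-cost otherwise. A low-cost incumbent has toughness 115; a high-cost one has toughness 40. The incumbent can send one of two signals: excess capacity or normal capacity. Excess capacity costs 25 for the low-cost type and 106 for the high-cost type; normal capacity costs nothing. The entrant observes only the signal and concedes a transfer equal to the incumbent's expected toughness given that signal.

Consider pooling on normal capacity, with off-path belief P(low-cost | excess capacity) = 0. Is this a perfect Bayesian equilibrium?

On the equilibrium path (normal capacity) the entrant holds the prior 1/5 and pays 1/5·115 + 4/5·40 = 55. Off-path (excess capacity) belief 0 gives 0·115 + 1·40 = 40.
Low-cost: normal capacity gives 55 − 0 = 55; excess capacity gives 40 − 25 = 15. Stays. ✓
High-cost: normal capacity gives 55 − 0 = 55; excess capacity gives 40 − 106 = -66. Stays. ✓
Beliefs are Bayes-consistent on-path and both types best-respond.

Yes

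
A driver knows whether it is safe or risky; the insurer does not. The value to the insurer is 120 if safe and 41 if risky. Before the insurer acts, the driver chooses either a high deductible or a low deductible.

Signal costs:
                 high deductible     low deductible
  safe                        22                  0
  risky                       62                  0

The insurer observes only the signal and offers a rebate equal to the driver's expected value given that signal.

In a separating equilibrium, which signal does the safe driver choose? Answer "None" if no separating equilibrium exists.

None

Try safe → high deductible, risky → low deductible:
  Under separation the insurer infers type exactly: high deductible → safe (pays 120), low deductible → risky (pays 41).
  Safe: high deductible gives 120 − 22 = 98; low deductible gives 41 − 0 = 41. No deviation. ✓
  Risky: low deductible gives 41 − 0 = 41; high deductible gives 120 − 62 = 58. Would deviate. ✗
Try safe → low deductible, risky → high deductible:
  Under separation the insurer infers type exactly: low deductible → safe (pays 120), high deductible → risky (pays 41).
  Safe: low deductible gives 120 − 0 = 120; high deductible gives 41 − 22 = 19. No deviation. ✓
  Risky: high deductible gives 41 − 62 = -21; low deductible gives 120 − 0 = 120. Would deviate. ✗
Neither assignment is incentive-compatible.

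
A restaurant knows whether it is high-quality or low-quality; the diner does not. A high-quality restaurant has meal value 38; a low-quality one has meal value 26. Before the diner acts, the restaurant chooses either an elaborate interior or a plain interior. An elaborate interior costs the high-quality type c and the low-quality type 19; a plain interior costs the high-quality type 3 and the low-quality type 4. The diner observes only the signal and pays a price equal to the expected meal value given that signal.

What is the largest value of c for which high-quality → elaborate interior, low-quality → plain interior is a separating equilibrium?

15

Under separation: elaborate interior → high-quality (pays 38); plain interior → low-quality (pays 26).
Low-quality: 26 − 4 = 22 ≥ 38 − 19 = 19. Holds regardless of c. ✓
High-quality: 38 − c ≥ 26 − 3, so c ≤ 38 − 23 = 15.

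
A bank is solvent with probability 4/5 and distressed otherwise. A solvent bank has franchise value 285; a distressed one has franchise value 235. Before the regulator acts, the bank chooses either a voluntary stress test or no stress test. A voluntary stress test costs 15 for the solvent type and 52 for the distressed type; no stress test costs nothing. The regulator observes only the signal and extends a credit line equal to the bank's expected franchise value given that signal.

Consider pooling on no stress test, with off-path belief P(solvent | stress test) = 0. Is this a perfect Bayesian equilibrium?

On the equilibrium path (no stress test) the regulator holds the prior 4/5 and pays 4/5·285 + 1/5·235 = 275. Off-path (stress test) belief 0 gives 0·285 + 1·235 = 235.
Solvent: no stress test gives 275 − 0 = 275; stress test gives 235 − 15 = 220. Stays. ✓
Distressed: no stress test gives 275 − 0 = 275; stress test gives 235 − 52 = 183. Stays. ✓
Beliefs are Bayes-consistent on-path and both types best-respond.

Yes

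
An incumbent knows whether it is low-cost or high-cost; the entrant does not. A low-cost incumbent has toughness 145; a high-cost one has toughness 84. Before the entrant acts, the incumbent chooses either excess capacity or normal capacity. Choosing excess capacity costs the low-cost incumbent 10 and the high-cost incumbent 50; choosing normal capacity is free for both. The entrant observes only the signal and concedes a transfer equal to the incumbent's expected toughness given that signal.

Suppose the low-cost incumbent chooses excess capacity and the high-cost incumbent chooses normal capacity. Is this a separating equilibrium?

If types separate, excess capacity earns payment 145 and normal capacity earns 84.
Low-cost: excess capacity gives 145 − 10 = 135; normal capacity gives 84 − 0 = 84. No deviation. ✓
High-cost: normal capacity gives 84 − 0 = 84; excess capacity gives 145 − 50 = 95. Would deviate. ✗

No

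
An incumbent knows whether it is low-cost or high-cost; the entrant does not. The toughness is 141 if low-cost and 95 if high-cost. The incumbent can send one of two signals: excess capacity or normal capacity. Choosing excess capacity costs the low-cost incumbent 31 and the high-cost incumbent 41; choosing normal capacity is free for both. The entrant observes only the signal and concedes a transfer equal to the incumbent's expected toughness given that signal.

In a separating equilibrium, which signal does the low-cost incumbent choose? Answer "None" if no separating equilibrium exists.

Try low-cost → excess capacity, high-cost → normal capacity:
  Under separation the entrant infers type exactly: excess capacity → low-cost (pays 141), normal capacity → high-cost (pays 95).
  Low-cost: excess capacity gives 141 − 31 = 110; normal capacity gives 95 − 0 = 95. No deviation. ✓
  High-cost: normal capacity gives 95 − 0 = 95; excess capacity gives 141 − 41 = 100. Would deviate. ✗
Try low-cost → normal capacity, high-cost → excess capacity:
  Under separation the entrant infers type exactly: normal capacity → low-cost (pays 141), excess capacity → high-cost (pays 95).
  Low-cost: normal capacity gives 141 − 0 = 141; excess capacity gives 95 − 31 = 64. No deviation. ✓
  High-cost: excess capacity gives 95 − 41 = 54; normal capacity gives 141 − 0 = 141. Would deviate. ✗
Neither assignment is incentive-compatible.

None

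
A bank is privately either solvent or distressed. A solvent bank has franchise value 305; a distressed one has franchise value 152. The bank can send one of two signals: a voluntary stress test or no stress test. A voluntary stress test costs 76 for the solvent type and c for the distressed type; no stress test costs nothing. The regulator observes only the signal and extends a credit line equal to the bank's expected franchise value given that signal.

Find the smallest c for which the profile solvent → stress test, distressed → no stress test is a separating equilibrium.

Under separation: stress test → solvent (pays 305); no stress test → distressed (pays 152).
Solvent: 305 − 76 = 229 ≥ 152 − 0 = 152. Holds regardless of c. ✓
Distressed: 152 − 0 ≥ 305 − c, so c ≥ 305 − 152 = 153.

153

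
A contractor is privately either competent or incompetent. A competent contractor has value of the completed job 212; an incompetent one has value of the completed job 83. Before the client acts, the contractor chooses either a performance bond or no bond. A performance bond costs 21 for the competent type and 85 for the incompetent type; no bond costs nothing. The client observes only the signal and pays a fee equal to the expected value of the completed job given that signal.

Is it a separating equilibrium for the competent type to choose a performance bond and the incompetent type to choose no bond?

No

If types separate, bond earns payment 212 and no bond earns 83.
Competent: bond gives 212 − 21 = 191; no bond gives 83 − 0 = 83. No deviation. ✓
Incompetent: no bond gives 83 − 0 = 83; bond gives 212 − 85 = 127. Would deviate. ✗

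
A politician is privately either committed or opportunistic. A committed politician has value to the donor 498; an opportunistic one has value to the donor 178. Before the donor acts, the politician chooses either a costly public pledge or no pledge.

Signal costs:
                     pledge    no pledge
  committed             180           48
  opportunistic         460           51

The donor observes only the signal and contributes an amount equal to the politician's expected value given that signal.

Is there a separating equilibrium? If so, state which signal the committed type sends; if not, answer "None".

pledge

Try committed → pledge, opportunistic → no pledge:
  Under separation the donor infers type exactly: pledge → committed (pays 498), no pledge → opportunistic (pays 178).
  Committed: pledge gives 498 − 180 = 318; no pledge gives 178 − 48 = 130. No deviation. ✓
  Opportunistic: no pledge gives 178 − 51 = 127; pledge gives 498 − 460 = 38. No deviation. ✓
Both hold — the committed type sends pledge.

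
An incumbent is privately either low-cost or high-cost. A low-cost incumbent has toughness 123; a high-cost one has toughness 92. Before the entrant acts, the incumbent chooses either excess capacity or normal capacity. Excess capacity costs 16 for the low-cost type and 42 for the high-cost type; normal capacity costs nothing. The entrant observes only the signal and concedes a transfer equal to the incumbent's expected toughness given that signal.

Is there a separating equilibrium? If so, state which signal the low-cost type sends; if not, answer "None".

Try low-cost → excess capacity, high-cost → normal capacity:
  Under separation the entrant infers type exactly: excess capacity → low-cost (pays 123), normal capacity → high-cost (pays 92).
  Low-cost: excess capacity gives 123 − 16 = 107; normal capacity gives 92 − 0 = 92. No deviation. ✓
  High-cost: normal capacity gives 92 − 0 = 92; excess capacity gives 123 − 42 = 81. No deviation. ✓
Both hold — the low-cost type sends excess capacity.

excess capacity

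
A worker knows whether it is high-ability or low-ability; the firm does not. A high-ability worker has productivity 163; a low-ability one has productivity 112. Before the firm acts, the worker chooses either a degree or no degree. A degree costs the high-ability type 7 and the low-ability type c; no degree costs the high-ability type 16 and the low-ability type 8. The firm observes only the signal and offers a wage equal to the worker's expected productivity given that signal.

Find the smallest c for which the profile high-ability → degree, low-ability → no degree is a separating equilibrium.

Under separation: degree → high-ability (pays 163); no degree → low-ability (pays 112).
High-ability: 163 − 7 = 156 ≥ 112 − 16 = 96. Holds regardless of c. ✓
Low-ability: 112 − 8 ≥ 163 − c, so c ≥ 163 − 104 = 59.

59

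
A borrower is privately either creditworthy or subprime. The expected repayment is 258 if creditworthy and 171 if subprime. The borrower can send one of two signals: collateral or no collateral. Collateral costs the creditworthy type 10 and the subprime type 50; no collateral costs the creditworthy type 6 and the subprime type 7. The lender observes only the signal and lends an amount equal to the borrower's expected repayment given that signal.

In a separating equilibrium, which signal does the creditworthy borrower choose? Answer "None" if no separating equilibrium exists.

Try creditworthy → collateral, subprime → no collateral:
  If types separate, collateral earns payment 258 and no collateral earns 171.
  Creditworthy: collateral gives 258 − 10 = 248; no collateral gives 171 − 6 = 165. No deviation. ✓
  Subprime: no collateral gives 171 − 7 = 164; collateral gives 258 − 50 = 208. Would deviate. ✗
Try creditworthy → no collateral, subprime → collateral:
  If types separate, no collateral earns payment 258 and collateral earns 171.
  Creditworthy: no collateral gives 258 − 6 = 252; collateral gives 171 − 10 = 161. No deviation. ✓
  Subprime: collateral gives 171 − 50 = 121; no collateral gives 258 − 7 = 251. Would deviate. ✗
Neither assignment is incentive-compatible.

None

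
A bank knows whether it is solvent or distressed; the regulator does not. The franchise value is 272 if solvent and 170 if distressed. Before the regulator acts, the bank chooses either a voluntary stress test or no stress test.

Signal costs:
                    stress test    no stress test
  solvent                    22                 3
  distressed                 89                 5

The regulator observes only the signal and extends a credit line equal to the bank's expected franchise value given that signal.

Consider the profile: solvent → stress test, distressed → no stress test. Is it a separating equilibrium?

If types separate, stress test earns payment 272 and no stress test earns 170.
Solvent: stress test gives 272 − 22 = 250; no stress test gives 170 − 3 = 167. No deviation. ✓
Distressed: no stress test gives 170 − 5 = 165; stress test gives 272 − 89 = 183. Would deviate. ✗

No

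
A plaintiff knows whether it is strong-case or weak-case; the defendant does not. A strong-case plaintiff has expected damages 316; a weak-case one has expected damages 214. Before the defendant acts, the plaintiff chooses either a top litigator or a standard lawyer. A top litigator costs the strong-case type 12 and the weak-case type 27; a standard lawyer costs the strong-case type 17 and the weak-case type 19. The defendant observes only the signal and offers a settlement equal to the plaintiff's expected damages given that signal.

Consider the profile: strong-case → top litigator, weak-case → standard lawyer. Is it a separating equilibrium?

If types separate, top litigator earns payment 316 and standard lawyer earns 214.
Strong-case: top litigator gives 316 − 12 = 304; standard lawyer gives 214 − 17 = 197. No deviation. ✓
Weak-case: standard lawyer gives 214 − 19 = 195; top litigator gives 316 − 27 = 289. Would deviate. ✗

No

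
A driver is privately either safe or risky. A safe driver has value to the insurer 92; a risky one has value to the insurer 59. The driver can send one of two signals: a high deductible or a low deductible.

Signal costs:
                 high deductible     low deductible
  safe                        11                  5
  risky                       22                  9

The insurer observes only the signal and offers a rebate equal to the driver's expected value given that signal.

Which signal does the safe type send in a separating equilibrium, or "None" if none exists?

Try safe → high deductible, risky → low deductible:
  Under separation the insurer infers type exactly: high deductible → safe (pays 92), low deductible → risky (pays 59).
  Safe: high deductible gives 92 − 11 = 81; low deductible gives 59 − 5 = 54. No deviation. ✓
  Risky: low deductible gives 59 − 9 = 50; high deductible gives 92 − 22 = 70. Would deviate. ✗
Try safe → low deductible, risky → high deductible:
  Under separation the insurer infers type exactly: low deductible → safe (pays 92), high deductible → risky (pays 59).
  Safe: low deductible gives 92 − 5 = 87; high deductible gives 59 − 11 = 48. No deviation. ✓
  Risky: high deductible gives 59 − 22 = 37; low deductible gives 92 − 9 = 83. Would deviate. ✗
Neither assignment is incentive-compatible.

None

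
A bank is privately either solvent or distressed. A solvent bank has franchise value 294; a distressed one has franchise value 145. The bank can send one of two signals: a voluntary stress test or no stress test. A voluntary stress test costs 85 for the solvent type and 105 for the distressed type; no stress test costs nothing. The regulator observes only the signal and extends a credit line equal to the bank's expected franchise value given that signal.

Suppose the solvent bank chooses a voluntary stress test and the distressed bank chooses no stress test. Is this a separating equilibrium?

Under separation the regulator infers type exactly: stress test → solvent (pays 294), no stress test → distressed (pays 145).
Solvent: stress test gives 294 − 85 = 209; no stress test gives 145 − 0 = 145. No deviation. ✓
Distressed: no stress test gives 145 − 0 = 145; stress test gives 294 − 105 = 189. Would deviate. ✗

No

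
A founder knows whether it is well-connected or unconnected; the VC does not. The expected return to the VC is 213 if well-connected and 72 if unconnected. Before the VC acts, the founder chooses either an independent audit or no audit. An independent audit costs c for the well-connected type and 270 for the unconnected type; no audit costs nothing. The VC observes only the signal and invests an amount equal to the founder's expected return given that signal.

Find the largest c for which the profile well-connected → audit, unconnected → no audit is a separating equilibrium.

141

Under separation: audit → well-connected (pays 213); no audit → unconnected (pays 72).
Unconnected: 72 − 0 = 72 ≥ 213 − 270 = -57. Holds regardless of c. ✓
Well-connected: 213 − c ≥ 72 − 0, so c ≤ 213 − 72 = 141.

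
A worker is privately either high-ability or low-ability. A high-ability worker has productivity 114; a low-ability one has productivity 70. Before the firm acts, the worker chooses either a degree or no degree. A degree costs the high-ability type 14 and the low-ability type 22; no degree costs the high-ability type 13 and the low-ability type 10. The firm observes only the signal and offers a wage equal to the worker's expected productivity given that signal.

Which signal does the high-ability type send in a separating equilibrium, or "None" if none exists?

Try high-ability → degree, low-ability → no degree:
  If types separate, degree earns payment 114 and no degree earns 70.
  High-ability: degree gives 114 − 14 = 100; no degree gives 70 − 13 = 57. No deviation. ✓
  Low-ability: no degree gives 70 − 10 = 60; degree gives 114 − 22 = 92. Would deviate. ✗
Try high-ability → no degree, low-ability → degree:
  If types separate, no degree earns payment 114 and degree earns 70.
  High-ability: no degree gives 114 − 13 = 101; degree gives 70 − 14 = 56. No deviation. ✓
  Low-ability: degree gives 70 − 22 = 48; no degree gives 114 − 10 = 104. Would deviate. ✗
Neither assignment is incentive-compatible.

None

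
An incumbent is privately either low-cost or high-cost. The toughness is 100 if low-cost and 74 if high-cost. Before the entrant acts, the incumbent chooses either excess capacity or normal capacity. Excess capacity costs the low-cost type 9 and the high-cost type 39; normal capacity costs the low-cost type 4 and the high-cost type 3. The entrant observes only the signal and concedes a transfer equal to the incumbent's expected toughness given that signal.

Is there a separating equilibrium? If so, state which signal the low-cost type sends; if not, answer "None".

Try low-cost → excess capacity, high-cost → normal capacity:
  If types separate, excess capacity earns payment 100 and normal capacity earns 74.
  Low-cost: excess capacity gives 100 − 9 = 91; normal capacity gives 74 − 4 = 70. No deviation. ✓
  High-cost: normal capacity gives 74 − 3 = 71; excess capacity gives 100 − 39 = 61. No deviation. ✓
Both hold — the low-cost type sends excess capacity.

excess capacity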